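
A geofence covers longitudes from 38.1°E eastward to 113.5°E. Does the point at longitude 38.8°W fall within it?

No

Band width going east from +38.1° to +113.5°: ((113.5 − 38.1) mod 360) = 75.4°.
Offset of -38.8° east of the west edge: ((-38.8 − 38.1) mod 360) = 283.1°.
283.1° > 75.4° ⇒ outside.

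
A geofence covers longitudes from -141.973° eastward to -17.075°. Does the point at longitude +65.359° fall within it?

No

Band width going east from -141.973° to -17.075°: ((-17.075 − -141.973) mod 360) = 124.898°.
Offset of +65.359° east of the west edge: ((65.359 − -141.973) mod 360) = 207.332°.
207.332° > 124.898° ⇒ outside.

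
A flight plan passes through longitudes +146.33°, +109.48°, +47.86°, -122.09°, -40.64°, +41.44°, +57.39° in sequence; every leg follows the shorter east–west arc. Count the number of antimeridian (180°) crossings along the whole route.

Leg 1: +146.33° → +109.48°, shortest Δλ = -36.85° (west) — does not cross 180°.
Leg 2: +109.48° → +47.86°, shortest Δλ = -61.62° (west) — does not cross 180°.
Leg 3: +47.86° → -122.09°, shortest Δλ = -169.95° (west) — does not cross 180°.
Leg 4: -122.09° → -40.64°, shortest Δλ = 81.45° (east) — does not cross 180°.
Leg 5: -40.64° → +41.44°, shortest Δλ = 82.08° (east) — does not cross 180°.
Leg 6: +41.44° → +57.39°, shortest Δλ = 15.95° (east) — does not cross 180°.
Total crossings: 0.

0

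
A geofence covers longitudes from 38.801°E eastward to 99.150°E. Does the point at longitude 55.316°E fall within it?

Yes

Band width going east from +38.801° to +99.150°: ((99.150 − 38.801) mod 360) = 60.349°.
Offset of +55.316° east of the west edge: ((55.316 − 38.801) mod 360) = 16.515°.
16.515° ≤ 60.349° ⇒ inside.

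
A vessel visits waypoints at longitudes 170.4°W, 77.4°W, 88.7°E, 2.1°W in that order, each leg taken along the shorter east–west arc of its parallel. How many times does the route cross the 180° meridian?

0

Leg 1: -170.4° → -77.4°, shortest Δλ = 93.0° (east) — does not cross 180°.
Leg 2: -77.4° → +88.7°, shortest Δλ = 166.1° (east) — does not cross 180°.
Leg 3: +88.7° → -2.1°, shortest Δλ = -90.8° (west) — does not cross 180°.
Total crossings: 0.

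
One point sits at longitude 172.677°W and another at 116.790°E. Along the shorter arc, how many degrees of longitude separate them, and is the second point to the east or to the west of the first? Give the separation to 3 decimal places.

70.533° west

Raw difference: 116.790 − -172.677 = 289.467°.
Normalise into (−180°, 180°]: 289.467° − 360° = -70.533°.
Negative ⇒ the second point lies to the west; separation 70.533°.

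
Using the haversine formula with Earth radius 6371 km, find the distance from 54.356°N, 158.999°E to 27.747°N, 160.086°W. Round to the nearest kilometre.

Δλ = -160.086 − 158.999 = -319.085°; wrapped into (−180°, 180°]: 40.915°.
Δφ = 27.747 − 54.356 = -26.609°.
a = sin²(Δφ/2) + cos φ₁ · cos φ₂ · sin²(Δλ/2) = 0.115960.
c = 2·atan2(√a, √(1−a)) = 0.69496 rad → d = 6371·c ≈ 4427.59 km.

4428 km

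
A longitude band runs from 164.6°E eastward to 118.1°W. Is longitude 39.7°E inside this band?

No

Band width going east from +164.6° to -118.1°: ((-118.1 − 164.6) mod 360) = 77.3°.
Offset of +39.7° east of the west edge: ((39.7 − 164.6) mod 360) = 235.1°.
235.1° > 77.3° ⇒ outside.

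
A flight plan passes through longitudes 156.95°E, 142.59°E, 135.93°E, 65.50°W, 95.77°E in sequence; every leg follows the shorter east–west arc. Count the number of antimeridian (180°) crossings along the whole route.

Leg 1: +156.95° → +142.59°, shortest Δλ = -14.36° (west) — does not cross 180°.
Leg 2: +142.59° → +135.93°, shortest Δλ = -6.66° (west) — does not cross 180°.
Leg 3: +135.93° → -65.50°, shortest Δλ = 158.57° (east) — crosses 180°.
Leg 4: -65.50° → +95.77°, shortest Δλ = 161.27° (east) — does not cross 180°.
Total crossings: 1.

1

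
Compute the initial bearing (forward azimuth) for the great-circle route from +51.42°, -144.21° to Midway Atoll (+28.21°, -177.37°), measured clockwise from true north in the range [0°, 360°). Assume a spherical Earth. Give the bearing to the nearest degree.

Δλ = -177.37 − -144.21 = -33.16°.
θ = atan2( sin Δλ · cos φ₂ , cos φ₁ · sin φ₂ − sin φ₁ · cos φ₂ · cos Δλ )
  = atan2(-0.48201, -0.28192) = -120.322° → normalised to [0°, 360°): 239.678°.

240°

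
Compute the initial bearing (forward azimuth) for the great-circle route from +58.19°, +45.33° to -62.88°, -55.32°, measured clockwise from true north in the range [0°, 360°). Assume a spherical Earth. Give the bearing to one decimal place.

Δλ = -55.32 − 45.33 = -100.65°.
θ = atan2( sin Δλ · cos φ₂ , cos φ₁ · sin φ₂ − sin φ₁ · cos φ₂ · cos Δλ )
  = atan2(-0.44800, -0.39756) = -131.586° → normalised to [0°, 360°): 228.414°.

228.4°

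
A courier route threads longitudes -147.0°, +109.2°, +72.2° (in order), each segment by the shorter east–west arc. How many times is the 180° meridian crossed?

1

Leg 1: -147.0° → +109.2°, shortest Δλ = -103.8° (west) — crosses 180°.
Leg 2: +109.2° → +72.2°, shortest Δλ = -37.0° (west) — does not cross 180°.
Total crossings: 1.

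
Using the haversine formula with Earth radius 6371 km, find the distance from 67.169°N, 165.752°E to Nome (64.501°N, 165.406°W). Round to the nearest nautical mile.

720 nmi

Δλ = -165.406 − 165.752 = -331.158°; wrapped into (−180°, 180°]: 28.842°.
Δφ = 64.501 − 67.169 = -2.668°.
a = sin²(Δφ/2) + cos φ₁ · cos φ₂ · sin²(Δλ/2) = 0.010902.
c = 2·atan2(√a, √(1−a)) = 0.20921 rad → d = 6371·c ≈ 1332.87 km ≈ 719.69 nmi.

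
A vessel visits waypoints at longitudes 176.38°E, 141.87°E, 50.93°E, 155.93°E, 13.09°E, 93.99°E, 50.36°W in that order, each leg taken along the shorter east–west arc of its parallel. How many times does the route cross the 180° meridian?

0

Leg 1: +176.38° → +141.87°, shortest Δλ = -34.51° (west) — does not cross 180°.
Leg 2: +141.87° → +50.93°, shortest Δλ = -90.94° (west) — does not cross 180°.
Leg 3: +50.93° → +155.93°, shortest Δλ = 105.0° (east) — does not cross 180°.
Leg 4: +155.93° → +13.09°, shortest Δλ = -142.84° (west) — does not cross 180°.
Leg 5: +13.09° → +93.99°, shortest Δλ = 80.9° (east) — does not cross 180°.
Leg 6: +93.99° → -50.36°, shortest Δλ = -144.35° (west) — does not cross 180°.
Total crossings: 0.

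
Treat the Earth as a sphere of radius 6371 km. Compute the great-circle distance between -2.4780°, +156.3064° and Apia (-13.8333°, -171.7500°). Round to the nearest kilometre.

3729 km

Δλ = -171.7500 − 156.3064 = -328.0564°; wrapped into (−180°, 180°]: 31.9436°.
Δφ = -13.8333 − -2.4780 = -11.3553°.
a = sin²(Δφ/2) + cos φ₁ · cos φ₂ · sin²(Δλ/2) = 0.083238.
c = 2·atan2(√a, √(1−a)) = 0.58534 rad → d = 6371·c ≈ 3729.20 km.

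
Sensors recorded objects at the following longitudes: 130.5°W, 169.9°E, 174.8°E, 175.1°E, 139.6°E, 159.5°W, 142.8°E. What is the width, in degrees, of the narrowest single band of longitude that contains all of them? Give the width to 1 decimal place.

Sort the longitudes: -159.5°, -130.5°, +139.6°, +142.8°, +169.9°, +174.8°, +175.1°.
Eastward gaps between consecutive values (wrapping around): 29.0°, 270.1°, 3.2°, 27.1°, 4.9°, 0.3°, 25.4°.
Largest gap = 270.1° ⇒ minimal covering band is its complement: 360° − 270.1° = 89.9°.
Band runs from +139.6° eastward to -130.5°, crossing the antimeridian.

89.9°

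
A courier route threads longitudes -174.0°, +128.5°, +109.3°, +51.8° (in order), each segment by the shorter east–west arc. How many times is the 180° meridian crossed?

1

Leg 1: -174.0° → +128.5°, shortest Δλ = -57.5° (west) — crosses 180°.
Leg 2: +128.5° → +109.3°, shortest Δλ = -19.2° (west) — does not cross 180°.
Leg 3: +109.3° → +51.8°, shortest Δλ = -57.5° (west) — does not cross 180°.
Total crossings: 1.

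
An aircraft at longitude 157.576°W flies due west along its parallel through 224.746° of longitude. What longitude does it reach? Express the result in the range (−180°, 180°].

22.322°W

Start at -157.576°; shift −224.746° → -382.322°.
-382.322° lies outside (−180°, 180°]; add 360° → -22.322°.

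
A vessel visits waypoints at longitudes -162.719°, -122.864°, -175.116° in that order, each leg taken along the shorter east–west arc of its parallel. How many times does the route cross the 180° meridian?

0

Leg 1: -162.719° → -122.864°, shortest Δλ = 39.855° (east) — does not cross 180°.
Leg 2: -122.864° → -175.116°, shortest Δλ = -52.252° (west) — does not cross 180°.
Total crossings: 0.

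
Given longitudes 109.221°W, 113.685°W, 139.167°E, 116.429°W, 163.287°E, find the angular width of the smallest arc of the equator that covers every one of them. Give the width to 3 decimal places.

Sort the longitudes: -116.429°, -113.685°, -109.221°, +139.167°, +163.287°.
Eastward gaps between consecutive values (wrapping around): 2.744°, 4.464°, 248.388°, 24.120°, 80.284°.
Largest gap = 248.388° ⇒ minimal covering band is its complement: 360° − 248.388° = 111.612°.
Band runs from +139.167° eastward to -109.221°, crossing the antimeridian.

111.612°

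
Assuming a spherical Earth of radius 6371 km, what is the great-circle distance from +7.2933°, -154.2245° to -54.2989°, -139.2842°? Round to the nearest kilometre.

6990 km

Δλ = -139.2842 − -154.2245 = 14.9403°.
Δφ = -54.2989 − 7.2933 = -61.5922°.
a = sin²(Δφ/2) + cos φ₁ · cos φ₂ · sin²(Δλ/2) = 0.271912.
c = 2·atan2(√a, √(1−a)) = 1.09710 rad → d = 6371·c ≈ 6989.64 km.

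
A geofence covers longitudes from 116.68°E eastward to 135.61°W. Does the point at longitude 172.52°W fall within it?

Yes

Band width going east from +116.68° to -135.61°: ((-135.61 − 116.68) mod 360) = 107.71°.
Offset of -172.52° east of the west edge: ((-172.52 − 116.68) mod 360) = 70.80°.
70.80° ≤ 107.71° ⇒ inside.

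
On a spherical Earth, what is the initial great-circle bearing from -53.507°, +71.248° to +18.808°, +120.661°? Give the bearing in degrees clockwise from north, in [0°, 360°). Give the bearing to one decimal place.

46.3°

Δλ = 120.661 − 71.248 = 49.413°.
θ = atan2( sin Δλ · cos φ₂ , cos φ₁ · sin φ₂ − sin φ₁ · cos φ₂ · cos Δλ )
  = atan2(0.71887, 0.68685) = 46.305° → normalised to [0°, 360°): 46.305°.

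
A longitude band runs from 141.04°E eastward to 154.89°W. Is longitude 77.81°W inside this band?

Band width going east from +141.04° to -154.89°: ((-154.89 − 141.04) mod 360) = 64.07°.
Offset of -77.81° east of the west edge: ((-77.81 − 141.04) mod 360) = 141.15°.
141.15° > 64.07° ⇒ outside.

No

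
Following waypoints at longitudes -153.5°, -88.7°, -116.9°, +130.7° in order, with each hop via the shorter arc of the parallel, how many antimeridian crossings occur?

1

Leg 1: -153.5° → -88.7°, shortest Δλ = 64.8° (east) — does not cross 180°.
Leg 2: -88.7° → -116.9°, shortest Δλ = -28.2° (west) — does not cross 180°.
Leg 3: -116.9° → +130.7°, shortest Δλ = -112.4° (west) — crosses 180°.
Total crossings: 1.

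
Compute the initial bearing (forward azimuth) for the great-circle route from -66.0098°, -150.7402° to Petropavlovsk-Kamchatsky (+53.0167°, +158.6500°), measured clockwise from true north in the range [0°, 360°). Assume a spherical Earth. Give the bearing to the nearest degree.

Δλ = 158.6500 − -150.7402 = 309.3902°; wrapped into (−180°, 180°]: -50.6098°.
θ = atan2( sin Δλ · cos φ₂ , cos φ₁ · sin φ₂ − sin φ₁ · cos φ₂ · cos Δλ )
  = atan2(-0.46493, 0.67357) = -34.615° → normalised to [0°, 360°): 325.385°.

325°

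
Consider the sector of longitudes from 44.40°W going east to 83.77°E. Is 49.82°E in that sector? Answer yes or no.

Yes

Band width going east from -44.40° to +83.77°: ((83.77 − -44.40) mod 360) = 128.17°.
Offset of +49.82° east of the west edge: ((49.82 − -44.40) mod 360) = 94.22°.
94.22° ≤ 128.17° ⇒ inside.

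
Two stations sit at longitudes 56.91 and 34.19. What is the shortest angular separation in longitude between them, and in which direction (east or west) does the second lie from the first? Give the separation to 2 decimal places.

22.72° west

Raw difference: 34.19 − 56.91 = -22.72°.
Normalise into (−180°, 180°]: -22.72° stays -22.72°.
Negative ⇒ the second point lies to the west; separation 22.72°.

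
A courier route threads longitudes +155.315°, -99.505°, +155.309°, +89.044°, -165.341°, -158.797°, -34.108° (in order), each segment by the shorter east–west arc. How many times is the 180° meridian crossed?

3

Leg 1: +155.315° → -99.505°, shortest Δλ = 105.18° (east) — crosses 180°.
Leg 2: -99.505° → +155.309°, shortest Δλ = -105.186° (west) — crosses 180°.
Leg 3: +155.309° → +89.044°, shortest Δλ = -66.265° (west) — does not cross 180°.
Leg 4: +89.044° → -165.341°, shortest Δλ = 105.615° (east) — crosses 180°.
Leg 5: -165.341° → -158.797°, shortest Δλ = 6.544° (east) — does not cross 180°.
Leg 6: -158.797° → -34.108°, shortest Δλ = 124.689° (east) — does not cross 180°.
Total crossings: 3.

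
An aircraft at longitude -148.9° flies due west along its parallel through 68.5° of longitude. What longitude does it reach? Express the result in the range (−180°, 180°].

Start at -148.9°; shift −68.5° → -217.4°.
-217.4° lies outside (−180°, 180°]; add 360° → +142.6°.

+142.6°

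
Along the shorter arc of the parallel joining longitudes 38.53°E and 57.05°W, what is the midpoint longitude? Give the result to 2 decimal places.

Signed shortest Δλ from +38.53° to -57.05° is -95.58°.
Midpoint longitude = +38.53° + (-95.58°)/2 = +38.53° − 47.79° = -9.26°.

9.26°W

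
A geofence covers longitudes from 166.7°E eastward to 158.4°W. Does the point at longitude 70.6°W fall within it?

Band width going east from +166.7° to -158.4°: ((-158.4 − 166.7) mod 360) = 34.9°.
Offset of -70.6° east of the west edge: ((-70.6 − 166.7) mod 360) = 122.7°.
122.7° > 34.9° ⇒ outside.

No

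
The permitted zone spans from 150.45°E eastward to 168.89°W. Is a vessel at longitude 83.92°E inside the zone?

No

Band width going east from +150.45° to -168.89°: ((-168.89 − 150.45) mod 360) = 40.66°.
Offset of +83.92° east of the west edge: ((83.92 − 150.45) mod 360) = 293.47°.
293.47° > 40.66° ⇒ outside.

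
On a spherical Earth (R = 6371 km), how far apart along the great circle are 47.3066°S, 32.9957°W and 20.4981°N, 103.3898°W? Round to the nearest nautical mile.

Δλ = -103.3898 − -32.9957 = -70.3941°.
Δφ = 20.4981 − -47.3066 = 67.8047°.
a = sin²(Δφ/2) + cos φ₁ · cos φ₂ · sin²(Δλ/2) = 0.522128.
c = 2·atan2(√a, √(1−a)) = 1.61507 rad → d = 6371·c ≈ 10289.59 km ≈ 5555.93 nmi.

5556 nmi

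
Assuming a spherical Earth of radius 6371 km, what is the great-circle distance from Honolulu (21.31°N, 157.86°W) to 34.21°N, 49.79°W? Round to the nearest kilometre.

Δλ = -49.79 − -157.86 = 108.07°.
Δφ = 34.21 − 21.31 = 12.90°.
a = sin²(Δφ/2) + cos φ₁ · cos φ₂ · sin²(Δλ/2) = 0.517326.
c = 2·atan2(√a, √(1−a)) = 1.60546 rad → d = 6371·c ≈ 10228.36 km.

10228 km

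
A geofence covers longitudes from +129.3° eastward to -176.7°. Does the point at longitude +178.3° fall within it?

Band width going east from +129.3° to -176.7°: ((-176.7 − 129.3) mod 360) = 54.0°.
Offset of +178.3° east of the west edge: ((178.3 − 129.3) mod 360) = 49.0°.
49.0° ≤ 54.0° ⇒ inside.

Yes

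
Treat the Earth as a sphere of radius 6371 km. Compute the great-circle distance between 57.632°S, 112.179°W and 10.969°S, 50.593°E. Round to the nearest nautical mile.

6602 nmi

Δλ = 50.593 − -112.179 = 162.772°.
Δφ = -10.969 − -57.632 = 46.663°.
a = sin²(Δφ/2) + cos φ₁ · cos φ₂ · sin²(Δλ/2) = 0.670640.
c = 2·atan2(√a, √(1−a)) = 1.91907 rad → d = 6371·c ≈ 12226.42 km ≈ 6601.74 nmi.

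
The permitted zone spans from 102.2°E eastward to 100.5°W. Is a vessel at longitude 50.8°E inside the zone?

Band width going east from +102.2° to -100.5°: ((-100.5 − 102.2) mod 360) = 157.3°.
Offset of +50.8° east of the west edge: ((50.8 − 102.2) mod 360) = 308.6°.
308.6° > 157.3° ⇒ outside.

No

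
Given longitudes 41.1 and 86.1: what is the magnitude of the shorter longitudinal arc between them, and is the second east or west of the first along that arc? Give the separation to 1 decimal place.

Raw difference: 86.1 − 41.1 = 45.0°.
Normalise into (−180°, 180°]: 45.0° stays 45.0°.
Positive ⇒ the second point lies to the east; separation 45.0°.

45.0° east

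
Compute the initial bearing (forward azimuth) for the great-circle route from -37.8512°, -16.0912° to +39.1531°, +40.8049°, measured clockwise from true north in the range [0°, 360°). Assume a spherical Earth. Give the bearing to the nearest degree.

Δλ = 40.8049 − -16.0912 = 56.8961°.
θ = atan2( sin Δλ · cos φ₂ , cos φ₁ · sin φ₂ − sin φ₁ · cos φ₂ · cos Δλ )
  = atan2(0.64959, 0.75843) = 40.580° → normalised to [0°, 360°): 40.580°.

41°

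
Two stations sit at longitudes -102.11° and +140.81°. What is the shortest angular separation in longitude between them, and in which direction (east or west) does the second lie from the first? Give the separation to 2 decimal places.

Raw difference: 140.81 − -102.11 = 242.92°.
Normalise into (−180°, 180°]: 242.92° − 360° = -117.08°.
Negative ⇒ the second point lies to the west; separation 117.08°.

117.08° west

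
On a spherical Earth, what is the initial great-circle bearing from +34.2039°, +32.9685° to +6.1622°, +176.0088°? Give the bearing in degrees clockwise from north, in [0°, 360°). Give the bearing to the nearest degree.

Δλ = 176.0088 − 32.9685 = 143.0403°.
θ = atan2( sin Δλ · cos φ₂ , cos φ₁ · sin φ₂ − sin φ₁ · cos φ₂ · cos Δλ )
  = atan2(0.59778, 0.53536) = 48.153° → normalised to [0°, 360°): 48.153°.

48°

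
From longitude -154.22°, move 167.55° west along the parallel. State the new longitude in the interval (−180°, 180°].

Start at -154.22°; shift −167.55° → -321.77°.
-321.77° lies outside (−180°, 180°]; add 360° → +38.23°.

+38.23°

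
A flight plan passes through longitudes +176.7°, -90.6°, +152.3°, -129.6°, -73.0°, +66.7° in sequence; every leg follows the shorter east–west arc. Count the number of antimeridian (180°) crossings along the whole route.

Leg 1: +176.7° → -90.6°, shortest Δλ = 92.7° (east) — crosses 180°.
Leg 2: -90.6° → +152.3°, shortest Δλ = -117.1° (west) — crosses 180°.
Leg 3: +152.3° → -129.6°, shortest Δλ = 78.1° (east) — crosses 180°.
Leg 4: -129.6° → -73.0°, shortest Δλ = 56.6° (east) — does not cross 180°.
Leg 5: -73.0° → +66.7°, shortest Δλ = 139.7° (east) — does not cross 180°.
Total crossings: 3.

3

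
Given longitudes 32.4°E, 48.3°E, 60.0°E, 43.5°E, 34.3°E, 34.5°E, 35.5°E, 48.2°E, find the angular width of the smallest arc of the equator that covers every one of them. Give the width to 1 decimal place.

27.6°

Sort the longitudes: +32.4°, +34.3°, +34.5°, +35.5°, +43.5°, +48.2°, +48.3°, +60.0°.
Eastward gaps between consecutive values (wrapping around): 1.9°, 0.2°, 1.0°, 8.0°, 4.7°, 0.1°, 11.7°, 332.4°.
Largest gap = 332.4° ⇒ minimal covering band is its complement: 360° − 332.4° = 27.6°.
Band runs from +32.4° eastward to +60.0°.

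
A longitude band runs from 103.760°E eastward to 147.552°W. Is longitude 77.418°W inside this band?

Band width going east from +103.760° to -147.552°: ((-147.552 − 103.760) mod 360) = 108.688°.
Offset of -77.418° east of the west edge: ((-77.418 − 103.760) mod 360) = 178.822°.
178.822° > 108.688° ⇒ outside.

No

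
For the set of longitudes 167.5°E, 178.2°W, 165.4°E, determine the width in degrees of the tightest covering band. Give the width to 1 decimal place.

Sort the longitudes: -178.2°, +165.4°, +167.5°.
Eastward gaps between consecutive values (wrapping around): 343.6°, 2.1°, 14.3°.
Largest gap = 343.6° ⇒ minimal covering band is its complement: 360° − 343.6° = 16.4°.
Band runs from +165.4° eastward to -178.2°, crossing the antimeridian.

16.4°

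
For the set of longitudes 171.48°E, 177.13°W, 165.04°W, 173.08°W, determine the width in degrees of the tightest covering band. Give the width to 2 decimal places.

Sort the longitudes: -177.13°, -173.08°, -165.04°, +171.48°.
Eastward gaps between consecutive values (wrapping around): 4.05°, 8.04°, 336.52°, 11.39°.
Largest gap = 336.52° ⇒ minimal covering band is its complement: 360° − 336.52° = 23.48°.
Band runs from +171.48° eastward to -165.04°, crossing the antimeridian.

23.48°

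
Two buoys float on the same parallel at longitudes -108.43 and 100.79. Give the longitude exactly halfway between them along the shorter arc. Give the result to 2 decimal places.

+176.18°

Signed shortest Δλ from -108.43° to +100.79° is -150.78°.
Midpoint longitude = -108.43° + (-150.78°)/2 = -108.43° − 75.39° = -183.82°.
Normalise into (−180°, 180°]: +176.18°.
(The naïve average (-108.43 + +100.79)/2 = -3.82° is on the wrong side of the globe.)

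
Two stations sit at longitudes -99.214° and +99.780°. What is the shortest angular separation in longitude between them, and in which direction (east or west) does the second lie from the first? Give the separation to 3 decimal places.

Raw difference: 99.780 − -99.214 = 198.994°.
Normalise into (−180°, 180°]: 198.994° − 360° = -161.006°.
Negative ⇒ the second point lies to the west; separation 161.006°.

161.006° west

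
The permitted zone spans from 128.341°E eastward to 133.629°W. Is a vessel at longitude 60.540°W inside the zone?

Band width going east from +128.341° to -133.629°: ((-133.629 − 128.341) mod 360) = 98.030°.
Offset of -60.540° east of the west edge: ((-60.540 − 128.341) mod 360) = 171.119°.
171.119° > 98.030° ⇒ outside.

No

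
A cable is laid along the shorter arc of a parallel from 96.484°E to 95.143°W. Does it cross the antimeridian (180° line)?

Yes

Naïve |-95.143 − 96.484| = 191.627° > 180°, so the shorter arc goes the other way round — across 180°.
Signed shortest Δλ = ((-95.143 − 96.484 + 180) mod 360) − 180 = 168.373°.
Going east by 168.373° from +96.484° passes through 180° before reaching -95.143°.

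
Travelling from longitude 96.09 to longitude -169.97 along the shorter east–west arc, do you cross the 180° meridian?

Naïve |-169.97 − 96.09| = 266.06° > 180°, so the shorter arc goes the other way round — across 180°.
Signed shortest Δλ = ((-169.97 − 96.09 + 180) mod 360) − 180 = 93.94°.
Going east by 93.94° from +96.09° passes through 180° before reaching -169.97°.

Yes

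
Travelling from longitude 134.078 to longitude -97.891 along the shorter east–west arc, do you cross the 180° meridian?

Naïve |-97.891 − 134.078| = 231.969° > 180°, so the shorter arc goes the other way round — across 180°.
Signed shortest Δλ = ((-97.891 − 134.078 + 180) mod 360) − 180 = 128.031°.
Going east by 128.031° from +134.078° passes through 180° before reaching -97.891°.

Yes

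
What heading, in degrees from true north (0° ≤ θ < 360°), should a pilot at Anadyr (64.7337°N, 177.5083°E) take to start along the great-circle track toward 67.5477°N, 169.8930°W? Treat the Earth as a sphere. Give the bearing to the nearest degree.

55°

Δλ = -169.8930 − 177.5083 = -347.4013°; wrapped into (−180°, 180°]: 12.5987°.
θ = atan2( sin Δλ · cos φ₂ , cos φ₁ · sin φ₂ − sin φ₁ · cos φ₂ · cos Δλ )
  = atan2(0.08330, 0.05741) = 55.427° → normalised to [0°, 360°): 55.427°.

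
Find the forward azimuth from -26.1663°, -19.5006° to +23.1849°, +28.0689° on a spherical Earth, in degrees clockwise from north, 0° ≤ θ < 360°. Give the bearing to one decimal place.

47.3°

Δλ = 28.0689 − -19.5006 = 47.5695°.
θ = atan2( sin Δλ · cos φ₂ , cos φ₁ · sin φ₂ − sin φ₁ · cos φ₂ · cos Δλ )
  = atan2(0.67849, 0.62685) = 47.265° → normalised to [0°, 360°): 47.265°.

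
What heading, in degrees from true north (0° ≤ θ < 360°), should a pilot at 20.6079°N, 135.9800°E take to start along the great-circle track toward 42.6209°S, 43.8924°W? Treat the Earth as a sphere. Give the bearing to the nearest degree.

180°

Δλ = -43.8924 − 135.9800 = -179.8724°.
θ = atan2( sin Δλ · cos φ₂ , cos φ₁ · sin φ₂ − sin φ₁ · cos φ₂ · cos Δλ )
  = atan2(-0.00164, -0.37482) = -179.749° → normalised to [0°, 360°): 180.251°.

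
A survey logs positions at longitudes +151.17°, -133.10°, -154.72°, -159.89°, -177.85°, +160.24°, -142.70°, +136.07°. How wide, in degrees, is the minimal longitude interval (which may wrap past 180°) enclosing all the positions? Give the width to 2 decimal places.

Sort the longitudes: -177.85°, -159.89°, -154.72°, -142.70°, -133.10°, +136.07°, +151.17°, +160.24°.
Eastward gaps between consecutive values (wrapping around): 17.96°, 5.17°, 12.02°, 9.60°, 269.17°, 15.10°, 9.07°, 21.91°.
Largest gap = 269.17° ⇒ minimal covering band is its complement: 360° − 269.17° = 90.83°.
Band runs from +136.07° eastward to -133.10°, crossing the antimeridian.

90.83°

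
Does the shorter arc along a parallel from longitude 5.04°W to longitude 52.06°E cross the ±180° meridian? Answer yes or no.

No

Signed shortest Δλ = ((52.06 − -5.04 + 180) mod 360) − 180 = 57.1°.
Going east by 57.1° from -5.04° reaches +52.06° without touching 180°.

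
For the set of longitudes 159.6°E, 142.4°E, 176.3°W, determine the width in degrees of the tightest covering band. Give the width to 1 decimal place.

Sort the longitudes: -176.3°, +142.4°, +159.6°.
Eastward gaps between consecutive values (wrapping around): 318.7°, 17.2°, 24.1°.
Largest gap = 318.7° ⇒ minimal covering band is its complement: 360° − 318.7° = 41.3°.
Band runs from +142.4° eastward to -176.3°, crossing the antimeridian.

41.3°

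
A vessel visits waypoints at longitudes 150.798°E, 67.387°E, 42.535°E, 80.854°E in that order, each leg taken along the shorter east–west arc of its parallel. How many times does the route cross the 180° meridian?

0

Leg 1: +150.798° → +67.387°, shortest Δλ = -83.411° (west) — does not cross 180°.
Leg 2: +67.387° → +42.535°, shortest Δλ = -24.852° (west) — does not cross 180°.
Leg 3: +42.535° → +80.854°, shortest Δλ = 38.319° (east) — does not cross 180°.
Total crossings: 0.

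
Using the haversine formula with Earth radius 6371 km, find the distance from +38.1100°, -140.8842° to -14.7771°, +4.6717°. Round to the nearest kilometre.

Δλ = 4.6717 − -140.8842 = 145.5559°.
Δφ = -14.7771 − 38.1100 = -52.8871°.
a = sin²(Δφ/2) + cos φ₁ · cos φ₂ · sin²(Δλ/2) = 0.892417.
c = 2·atan2(√a, √(1−a)) = 2.47322 rad → d = 6371·c ≈ 15756.91 km.

15757 km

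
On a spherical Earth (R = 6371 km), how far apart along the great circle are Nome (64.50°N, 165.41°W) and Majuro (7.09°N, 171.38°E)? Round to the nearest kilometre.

Δλ = 171.38 − -165.41 = 336.79°; wrapped into (−180°, 180°]: -23.21°.
Δφ = 7.09 − 64.50 = -57.41°.
a = sin²(Δφ/2) + cos φ₁ · cos φ₂ · sin²(Δλ/2) = 0.247976.
c = 2·atan2(√a, √(1−a)) = 1.04252 rad → d = 6371·c ≈ 6641.88 km.

6642 km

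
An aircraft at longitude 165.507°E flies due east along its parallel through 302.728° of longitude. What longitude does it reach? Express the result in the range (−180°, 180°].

108.235°E

Start at +165.507°; shift +302.728° → +468.235°.
+468.235° lies outside (−180°, 180°]; subtract 360° → +108.235°.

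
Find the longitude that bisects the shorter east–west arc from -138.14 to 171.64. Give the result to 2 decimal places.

Signed shortest Δλ from -138.14° to +171.64° is -50.22°.
Midpoint longitude = -138.14° + (-50.22°)/2 = -138.14° − 25.11° = -163.25°.
(The naïve average (-138.14 + +171.64)/2 = 16.75° is on the wrong side of the globe.)

-163.25°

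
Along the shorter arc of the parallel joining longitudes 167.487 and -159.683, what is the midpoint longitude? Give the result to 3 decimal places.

Signed shortest Δλ from +167.487° to -159.683° is +32.830°.
Midpoint longitude = +167.487° + (+32.830°)/2 = +167.487° + 16.415° = +183.902°.
Normalise into (−180°, 180°]: -176.098°.
(The naïve average (+167.487 + -159.683)/2 = 3.902° is on the wrong side of the globe.)

-176.098°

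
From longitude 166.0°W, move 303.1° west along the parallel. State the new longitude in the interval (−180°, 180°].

Start at -166.0°; shift −303.1° → -469.1°.
-469.1° lies outside (−180°, 180°]; add 360° → -109.1°.

109.1°W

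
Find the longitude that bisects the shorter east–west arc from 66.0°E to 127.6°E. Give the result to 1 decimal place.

96.8°E

Signed shortest Δλ from +66.0° to +127.6° is +61.6°.
Midpoint longitude = +66.0° + (+61.6°)/2 = +66.0° + 30.8° = +96.8°.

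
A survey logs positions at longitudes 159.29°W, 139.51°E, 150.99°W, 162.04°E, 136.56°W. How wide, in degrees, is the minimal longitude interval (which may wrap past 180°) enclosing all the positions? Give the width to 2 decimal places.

83.93°

Sort the longitudes: -159.29°, -150.99°, -136.56°, +139.51°, +162.04°.
Eastward gaps between consecutive values (wrapping around): 8.30°, 14.43°, 276.07°, 22.53°, 38.67°.
Largest gap = 276.07° ⇒ minimal covering band is its complement: 360° − 276.07° = 83.93°.
Band runs from +139.51° eastward to -136.56°, crossing the antimeridian.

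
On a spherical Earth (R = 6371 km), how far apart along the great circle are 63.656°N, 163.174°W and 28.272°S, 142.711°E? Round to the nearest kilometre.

Δλ = 142.711 − -163.174 = 305.885°; wrapped into (−180°, 180°]: -54.115°.
Δφ = -28.272 − 63.656 = -91.928°.
a = sin²(Δφ/2) + cos φ₁ · cos φ₂ · sin²(Δλ/2) = 0.597691.
c = 2·atan2(√a, √(1−a)) = 1.76744 rad → d = 6371·c ≈ 11260.38 km.

11260 km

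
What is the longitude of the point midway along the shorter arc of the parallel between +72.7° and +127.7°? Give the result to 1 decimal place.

Signed shortest Δλ from +72.7° to +127.7° is +55.0°.
Midpoint longitude = +72.7° + (+55.0°)/2 = +72.7° + 27.5° = +100.2°.

+100.2°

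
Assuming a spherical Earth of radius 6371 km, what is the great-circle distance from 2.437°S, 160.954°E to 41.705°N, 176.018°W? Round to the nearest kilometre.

Δλ = -176.018 − 160.954 = -336.972°; wrapped into (−180°, 180°]: 23.028°.
Δφ = 41.705 − -2.437 = 44.142°.
a = sin²(Δφ/2) + cos φ₁ · cos φ₂ · sin²(Δλ/2) = 0.170911.
c = 2·atan2(√a, √(1−a)) = 0.85240 rad → d = 6371·c ≈ 5430.64 km.

5431 km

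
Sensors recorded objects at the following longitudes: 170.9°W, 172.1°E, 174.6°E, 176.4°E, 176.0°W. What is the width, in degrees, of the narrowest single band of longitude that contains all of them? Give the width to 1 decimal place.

Sort the longitudes: -176.0°, -170.9°, +172.1°, +174.6°, +176.4°.
Eastward gaps between consecutive values (wrapping around): 5.1°, 343.0°, 2.5°, 1.8°, 7.6°.
Largest gap = 343.0° ⇒ minimal covering band is its complement: 360° − 343.0° = 17.0°.
Band runs from +172.1° eastward to -170.9°, crossing the antimeridian.

17.0°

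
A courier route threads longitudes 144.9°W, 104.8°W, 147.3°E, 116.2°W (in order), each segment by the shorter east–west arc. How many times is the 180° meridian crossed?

2

Leg 1: -144.9° → -104.8°, shortest Δλ = 40.1° (east) — does not cross 180°.
Leg 2: -104.8° → +147.3°, shortest Δλ = -107.9° (west) — crosses 180°.
Leg 3: +147.3° → -116.2°, shortest Δλ = 96.5° (east) — crosses 180°.
Total crossings: 2.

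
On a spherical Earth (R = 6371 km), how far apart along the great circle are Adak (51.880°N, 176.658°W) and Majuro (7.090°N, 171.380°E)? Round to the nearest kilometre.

Δλ = 171.380 − -176.658 = 348.038°; wrapped into (−180°, 180°]: -11.962°.
Δφ = 7.090 − 51.880 = -44.790°.
a = sin²(Δφ/2) + cos φ₁ · cos φ₂ · sin²(Δλ/2) = 0.151804.
c = 2·atan2(√a, √(1−a)) = 0.80044 rad → d = 6371·c ≈ 5099.60 km.

5100 km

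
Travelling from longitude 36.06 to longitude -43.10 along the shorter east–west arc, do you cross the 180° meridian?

Signed shortest Δλ = ((-43.10 − 36.06 + 180) mod 360) − 180 = -79.16°.
Going west by 79.16° from +36.06° reaches -43.10° without touching 180°.

No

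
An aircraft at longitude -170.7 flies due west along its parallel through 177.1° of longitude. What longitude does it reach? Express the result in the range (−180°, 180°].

+12.2°

Start at -170.7°; shift −177.1° → -347.8°.
-347.8° lies outside (−180°, 180°]; add 360° → +12.2°.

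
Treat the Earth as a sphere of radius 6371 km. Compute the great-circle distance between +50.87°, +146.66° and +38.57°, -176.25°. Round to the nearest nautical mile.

1723 nmi

Δλ = -176.25 − 146.66 = -322.91°; wrapped into (−180°, 180°]: 37.09°.
Δφ = 38.57 − 50.87 = -12.30°.
a = sin²(Δφ/2) + cos φ₁ · cos φ₂ · sin²(Δλ/2) = 0.061388.
c = 2·atan2(√a, √(1−a)) = 0.50075 rad → d = 6371·c ≈ 3190.27 km ≈ 1722.61 nmi.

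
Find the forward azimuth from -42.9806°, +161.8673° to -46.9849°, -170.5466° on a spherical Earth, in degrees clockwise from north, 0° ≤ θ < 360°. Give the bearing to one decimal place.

111.2°

Δλ = -170.5466 − 161.8673 = -332.4139°; wrapped into (−180°, 180°]: 27.5861°.
θ = atan2( sin Δλ · cos φ₂ , cos φ₁ · sin φ₂ − sin φ₁ · cos φ₂ · cos Δλ )
  = atan2(0.31591, -0.12270) = 111.227° → normalised to [0°, 360°): 111.227°.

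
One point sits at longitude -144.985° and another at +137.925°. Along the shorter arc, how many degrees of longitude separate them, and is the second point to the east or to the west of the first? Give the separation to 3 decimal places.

77.090° west

Raw difference: 137.925 − -144.985 = 282.91°.
Normalise into (−180°, 180°]: 282.91° − 360° = -77.09°.
Negative ⇒ the second point lies to the west; separation 77.090°.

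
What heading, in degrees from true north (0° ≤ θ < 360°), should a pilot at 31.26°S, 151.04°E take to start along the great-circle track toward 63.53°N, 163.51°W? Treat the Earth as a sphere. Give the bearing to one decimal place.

18.9°

Δλ = -163.51 − 151.04 = -314.55°; wrapped into (−180°, 180°]: 45.45°.
θ = atan2( sin Δλ · cos φ₂ , cos φ₁ · sin φ₂ − sin φ₁ · cos φ₂ · cos Δλ )
  = atan2(0.31764, 0.92747) = 18.905° → normalised to [0°, 360°): 18.905°.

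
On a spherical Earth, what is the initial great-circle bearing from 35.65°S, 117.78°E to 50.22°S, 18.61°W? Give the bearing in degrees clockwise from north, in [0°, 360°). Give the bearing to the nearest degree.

206°

Δλ = -18.61 − 117.78 = -136.39°.
θ = atan2( sin Δλ · cos φ₂ , cos φ₁ · sin φ₂ − sin φ₁ · cos φ₂ · cos Δλ )
  = atan2(-0.44133, -0.89450) = -153.739° → normalised to [0°, 360°): 206.261°.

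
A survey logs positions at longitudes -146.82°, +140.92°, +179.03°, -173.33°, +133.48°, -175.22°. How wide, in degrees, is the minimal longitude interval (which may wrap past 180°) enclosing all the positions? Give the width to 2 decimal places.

79.70°

Sort the longitudes: -175.22°, -173.33°, -146.82°, +133.48°, +140.92°, +179.03°.
Eastward gaps between consecutive values (wrapping around): 1.89°, 26.51°, 280.30°, 7.44°, 38.11°, 5.75°.
Largest gap = 280.30° ⇒ minimal covering band is its complement: 360° − 280.30° = 79.70°.
Band runs from +133.48° eastward to -146.82°, crossing the antimeridian.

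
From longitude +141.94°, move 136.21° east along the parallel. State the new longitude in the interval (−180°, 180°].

-81.85°

Start at +141.94°; shift +136.21° → +278.15°.
+278.15° lies outside (−180°, 180°]; subtract 360° → -81.85°.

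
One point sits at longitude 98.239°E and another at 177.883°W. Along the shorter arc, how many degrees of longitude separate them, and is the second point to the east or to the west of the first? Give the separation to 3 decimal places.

83.878° east

Raw difference: -177.883 − 98.239 = -276.122°.
Normalise into (−180°, 180°]: -276.122° + 360° = 83.878°.
Positive ⇒ the second point lies to the east; separation 83.878°.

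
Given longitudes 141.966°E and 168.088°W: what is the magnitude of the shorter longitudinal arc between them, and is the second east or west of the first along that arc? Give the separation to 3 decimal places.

49.946° east

Raw difference: -168.088 − 141.966 = -310.054°.
Normalise into (−180°, 180°]: -310.054° + 360° = 49.946°.
Positive ⇒ the second point lies to the east; separation 49.946°.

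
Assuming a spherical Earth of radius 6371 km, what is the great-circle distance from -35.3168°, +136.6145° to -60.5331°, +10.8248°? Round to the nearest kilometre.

Δλ = 10.8248 − 136.6145 = -125.7897°.
Δφ = -60.5331 − -35.3168 = -25.2163°.
a = sin²(Δφ/2) + cos φ₁ · cos φ₂ · sin²(Δλ/2) = 0.365712.
c = 2·atan2(√a, √(1−a)) = 1.29888 rad → d = 6371·c ≈ 8275.18 km.

8275 km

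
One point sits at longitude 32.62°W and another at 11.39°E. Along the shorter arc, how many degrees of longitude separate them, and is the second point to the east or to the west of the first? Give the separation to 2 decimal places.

Raw difference: 11.39 − -32.62 = 44.01°.
Normalise into (−180°, 180°]: 44.01° stays 44.01°.
Positive ⇒ the second point lies to the east; separation 44.01°.

44.01° east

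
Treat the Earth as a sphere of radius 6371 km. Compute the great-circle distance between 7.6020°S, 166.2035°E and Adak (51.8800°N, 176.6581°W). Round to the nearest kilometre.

6813 km

Δλ = -176.6581 − 166.2035 = -342.8616°; wrapped into (−180°, 180°]: 17.1384°.
Δφ = 51.8800 − -7.6020 = 59.4820°.
a = sin²(Δφ/2) + cos φ₁ · cos φ₂ · sin²(Δλ/2) = 0.259681.
c = 2·atan2(√a, √(1−a)) = 1.06941 rad → d = 6371·c ≈ 6813.23 km.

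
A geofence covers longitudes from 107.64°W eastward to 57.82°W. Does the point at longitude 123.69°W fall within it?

No

Band width going east from -107.64° to -57.82°: ((-57.82 − -107.64) mod 360) = 49.82°.
Offset of -123.69° east of the west edge: ((-123.69 − -107.64) mod 360) = 343.95°.
343.95° > 49.82° ⇒ outside.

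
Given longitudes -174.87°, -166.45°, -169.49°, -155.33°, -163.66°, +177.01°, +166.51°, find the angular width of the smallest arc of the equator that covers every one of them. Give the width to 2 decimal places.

38.16°

Sort the longitudes: -174.87°, -169.49°, -166.45°, -163.66°, -155.33°, +166.51°, +177.01°.
Eastward gaps between consecutive values (wrapping around): 5.38°, 3.04°, 2.79°, 8.33°, 321.84°, 10.50°, 8.12°.
Largest gap = 321.84° ⇒ minimal covering band is its complement: 360° − 321.84° = 38.16°.
Band runs from +166.51° eastward to -155.33°, crossing the antimeridian.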